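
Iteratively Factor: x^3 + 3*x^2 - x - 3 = (x - 1)*(x^2 + 4*x + 3) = (x - 1)*(x + 1)*(x + 3)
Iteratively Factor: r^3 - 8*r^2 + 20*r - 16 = (r - 2)*(r^2 - 6*r + 8) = (r - 4)*(r - 2)*(r - 2)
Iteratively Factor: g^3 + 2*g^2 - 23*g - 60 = (g - 5)*(g^2 + 7*g + 12) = (g - 5)*(g + 3)*(g + 4)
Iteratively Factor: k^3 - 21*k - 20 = (k - 5)*(k^2 + 5*k + 4) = (k - 5)*(k + 1)*(k + 4)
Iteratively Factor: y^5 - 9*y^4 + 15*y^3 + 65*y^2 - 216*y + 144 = (y - 3)*(y^4 - 6*y^3 - 3*y^2 + 56*y - 48) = (y - 4)*(y - 3)*(y^3 - 2*y^2 - 11*y + 12) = (y - 4)*(y - 3)*(y - 1)*(y^2 - y - 12) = (y - 4)*(y - 3)*(y - 1)*(y + 3)*(y - 4)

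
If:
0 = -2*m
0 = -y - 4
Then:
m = 0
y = -4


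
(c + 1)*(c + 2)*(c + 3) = c^3 + 6*c^2 + 11*c + 6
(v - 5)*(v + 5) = v^2 - 25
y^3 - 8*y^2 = y^2*(y - 8)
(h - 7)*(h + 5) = h^2 - 2*h - 35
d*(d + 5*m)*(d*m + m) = d^3*m + 5*d^2*m^2 + d^2*m + 5*d*m^2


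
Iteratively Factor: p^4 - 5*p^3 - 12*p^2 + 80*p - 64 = (p - 4)*(p^3 - p^2 - 16*p + 16) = (p - 4)*(p + 4)*(p^2 - 5*p + 4) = (p - 4)^2*(p + 4)*(p - 1)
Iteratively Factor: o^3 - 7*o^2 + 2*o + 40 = (o - 4)*(o^2 - 3*o - 10) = (o - 4)*(o + 2)*(o - 5)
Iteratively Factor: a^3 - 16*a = (a - 4)*(a^2 + 4*a) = (a - 4)*(a + 4)*(a)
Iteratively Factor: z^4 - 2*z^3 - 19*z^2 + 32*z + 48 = (z + 1)*(z^3 - 3*z^2 - 16*z + 48) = (z + 1)*(z + 4)*(z^2 - 7*z + 12) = (z - 4)*(z + 1)*(z + 4)*(z - 3)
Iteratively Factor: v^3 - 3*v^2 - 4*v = (v + 1)*(v^2 - 4*v) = (v - 4)*(v + 1)*(v)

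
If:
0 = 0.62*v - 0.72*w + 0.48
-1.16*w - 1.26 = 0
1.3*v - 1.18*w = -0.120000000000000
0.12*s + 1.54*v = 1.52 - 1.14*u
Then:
No Solution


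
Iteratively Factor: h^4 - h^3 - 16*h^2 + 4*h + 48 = (h - 4)*(h^3 + 3*h^2 - 4*h - 12) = (h - 4)*(h + 2)*(h^2 + h - 6) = (h - 4)*(h + 2)*(h + 3)*(h - 2)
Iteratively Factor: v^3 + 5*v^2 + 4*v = (v + 1)*(v^2 + 4*v) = (v + 1)*(v + 4)*(v)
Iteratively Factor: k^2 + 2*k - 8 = (k - 2)*(k + 4)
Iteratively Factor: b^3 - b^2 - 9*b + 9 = (b - 3)*(b^2 + 2*b - 3) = (b - 3)*(b + 3)*(b - 1)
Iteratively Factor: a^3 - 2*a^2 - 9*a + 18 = (a - 3)*(a^2 + a - 6) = (a - 3)*(a + 3)*(a - 2)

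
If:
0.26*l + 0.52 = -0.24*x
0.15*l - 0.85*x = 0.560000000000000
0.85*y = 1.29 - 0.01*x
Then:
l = -1.20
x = -0.87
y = 1.53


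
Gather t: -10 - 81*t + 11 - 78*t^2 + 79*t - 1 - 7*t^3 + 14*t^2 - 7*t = -7*t^3 - 64*t^2 - 9*t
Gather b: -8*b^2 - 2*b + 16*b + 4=-8*b^2 + 14*b + 4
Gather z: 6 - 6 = 0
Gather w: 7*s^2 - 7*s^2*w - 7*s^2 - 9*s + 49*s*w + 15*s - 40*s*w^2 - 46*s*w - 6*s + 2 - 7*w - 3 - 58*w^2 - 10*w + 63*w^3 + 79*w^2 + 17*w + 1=63*w^3 + w^2*(21 - 40*s) + w*(-7*s^2 + 3*s)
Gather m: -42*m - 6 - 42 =-42*m - 48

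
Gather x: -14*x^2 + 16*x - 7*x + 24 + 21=-14*x^2 + 9*x + 45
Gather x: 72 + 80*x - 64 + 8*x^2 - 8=8*x^2 + 80*x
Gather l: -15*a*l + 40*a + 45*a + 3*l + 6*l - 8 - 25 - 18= 85*a + l*(9 - 15*a) - 51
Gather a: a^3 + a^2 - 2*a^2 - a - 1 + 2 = a^3 - a^2 - a + 1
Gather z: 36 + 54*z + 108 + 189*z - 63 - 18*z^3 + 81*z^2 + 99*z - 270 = -18*z^3 + 81*z^2 + 342*z - 189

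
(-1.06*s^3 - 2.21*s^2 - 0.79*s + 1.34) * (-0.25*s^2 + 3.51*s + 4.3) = 0.265*s^5 - 3.1681*s^4 - 12.1176*s^3 - 12.6109*s^2 + 1.3064*s + 5.762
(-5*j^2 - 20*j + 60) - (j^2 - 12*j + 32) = -6*j^2 - 8*j + 28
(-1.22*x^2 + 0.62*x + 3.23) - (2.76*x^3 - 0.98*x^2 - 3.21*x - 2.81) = -2.76*x^3 - 0.24*x^2 + 3.83*x + 6.04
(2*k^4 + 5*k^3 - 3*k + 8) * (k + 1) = 2*k^5 + 7*k^4 + 5*k^3 - 3*k^2 + 5*k + 8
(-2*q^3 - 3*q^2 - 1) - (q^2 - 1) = -2*q^3 - 4*q^2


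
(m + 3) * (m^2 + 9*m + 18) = m^3 + 12*m^2 + 45*m + 54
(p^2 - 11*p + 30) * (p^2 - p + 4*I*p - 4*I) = p^4 - 12*p^3 + 4*I*p^3 + 41*p^2 - 48*I*p^2 - 30*p + 164*I*p - 120*I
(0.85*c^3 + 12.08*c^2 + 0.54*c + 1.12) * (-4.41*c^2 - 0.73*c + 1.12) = -3.7485*c^5 - 53.8933*c^4 - 10.2478*c^3 + 8.1962*c^2 - 0.2128*c + 1.2544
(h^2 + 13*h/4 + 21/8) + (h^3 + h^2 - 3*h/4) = h^3 + 2*h^2 + 5*h/2 + 21/8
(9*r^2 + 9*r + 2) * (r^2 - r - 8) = 9*r^4 - 79*r^2 - 74*r - 16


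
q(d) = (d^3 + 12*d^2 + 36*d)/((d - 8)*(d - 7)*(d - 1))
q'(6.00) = 141.12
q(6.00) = 86.40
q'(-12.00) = -0.02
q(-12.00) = 0.09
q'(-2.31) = 0.06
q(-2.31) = 0.10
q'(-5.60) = 0.00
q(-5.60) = 0.00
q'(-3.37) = 0.04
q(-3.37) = 0.05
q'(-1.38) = 0.06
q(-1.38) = 0.16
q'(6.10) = 181.32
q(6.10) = 102.41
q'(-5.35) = 0.01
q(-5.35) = 0.00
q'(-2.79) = 0.05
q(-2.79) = 0.07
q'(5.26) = 35.22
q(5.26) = 32.84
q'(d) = (3*d^2 + 24*d + 36)/((d - 8)*(d - 7)*(d - 1)) - (d^3 + 12*d^2 + 36*d)/((d - 8)*(d - 7)*(d - 1)^2) - (d^3 + 12*d^2 + 36*d)/((d - 8)*(d - 7)^2*(d - 1)) - (d^3 + 12*d^2 + 36*d)/((d - 8)^2*(d - 7)*(d - 1))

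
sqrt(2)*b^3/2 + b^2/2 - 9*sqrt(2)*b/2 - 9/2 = (b - 3)*(b + 3)*(sqrt(2)*b/2 + 1/2)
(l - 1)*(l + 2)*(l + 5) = l^3 + 6*l^2 + 3*l - 10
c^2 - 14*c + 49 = (c - 7)^2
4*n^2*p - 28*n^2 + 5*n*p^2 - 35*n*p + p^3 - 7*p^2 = (n + p)*(4*n + p)*(p - 7)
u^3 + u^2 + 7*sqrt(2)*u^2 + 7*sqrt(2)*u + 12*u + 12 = (u + 1)*(u + sqrt(2))*(u + 6*sqrt(2))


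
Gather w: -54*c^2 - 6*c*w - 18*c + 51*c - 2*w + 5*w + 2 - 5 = -54*c^2 + 33*c + w*(3 - 6*c) - 3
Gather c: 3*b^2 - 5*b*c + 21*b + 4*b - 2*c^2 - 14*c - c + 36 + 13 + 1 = 3*b^2 + 25*b - 2*c^2 + c*(-5*b - 15) + 50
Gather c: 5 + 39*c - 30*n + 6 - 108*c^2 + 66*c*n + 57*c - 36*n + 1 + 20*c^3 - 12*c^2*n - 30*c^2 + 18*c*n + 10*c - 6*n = 20*c^3 + c^2*(-12*n - 138) + c*(84*n + 106) - 72*n + 12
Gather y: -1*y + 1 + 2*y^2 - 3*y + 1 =2*y^2 - 4*y + 2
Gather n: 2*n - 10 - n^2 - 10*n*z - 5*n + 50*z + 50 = -n^2 + n*(-10*z - 3) + 50*z + 40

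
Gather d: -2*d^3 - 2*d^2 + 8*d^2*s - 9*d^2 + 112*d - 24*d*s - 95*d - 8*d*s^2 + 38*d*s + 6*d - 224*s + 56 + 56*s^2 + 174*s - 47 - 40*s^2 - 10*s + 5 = -2*d^3 + d^2*(8*s - 11) + d*(-8*s^2 + 14*s + 23) + 16*s^2 - 60*s + 14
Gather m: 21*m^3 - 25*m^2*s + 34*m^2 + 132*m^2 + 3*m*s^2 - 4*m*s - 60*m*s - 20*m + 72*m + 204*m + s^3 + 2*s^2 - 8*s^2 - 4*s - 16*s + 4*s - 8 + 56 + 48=21*m^3 + m^2*(166 - 25*s) + m*(3*s^2 - 64*s + 256) + s^3 - 6*s^2 - 16*s + 96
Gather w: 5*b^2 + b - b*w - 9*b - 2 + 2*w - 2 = 5*b^2 - 8*b + w*(2 - b) - 4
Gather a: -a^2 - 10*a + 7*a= -a^2 - 3*a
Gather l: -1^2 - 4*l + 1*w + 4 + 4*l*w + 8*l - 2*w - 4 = l*(4*w + 4) - w - 1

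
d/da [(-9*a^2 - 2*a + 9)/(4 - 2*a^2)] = (-a^2 - 9*a - 2)/(a^4 - 4*a^2 + 4)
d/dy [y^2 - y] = 2*y - 1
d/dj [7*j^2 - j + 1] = 14*j - 1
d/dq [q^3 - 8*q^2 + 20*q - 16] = 3*q^2 - 16*q + 20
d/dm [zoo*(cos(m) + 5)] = zoo*sin(m)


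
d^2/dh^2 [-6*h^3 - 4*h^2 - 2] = -36*h - 8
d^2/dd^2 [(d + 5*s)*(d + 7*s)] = 2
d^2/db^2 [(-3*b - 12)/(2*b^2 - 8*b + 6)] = 3*(3*b*(b^2 - 4*b + 3) - 4*(b - 2)^2*(b + 4))/(b^2 - 4*b + 3)^3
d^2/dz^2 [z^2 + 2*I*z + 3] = 2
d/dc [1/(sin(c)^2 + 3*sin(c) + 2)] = -(2*sin(c) + 3)*cos(c)/(sin(c)^2 + 3*sin(c) + 2)^2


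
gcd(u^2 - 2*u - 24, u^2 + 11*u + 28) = u + 4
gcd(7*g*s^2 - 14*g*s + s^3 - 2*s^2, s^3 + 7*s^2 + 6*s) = s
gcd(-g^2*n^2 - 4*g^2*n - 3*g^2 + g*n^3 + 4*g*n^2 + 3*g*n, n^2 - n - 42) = 1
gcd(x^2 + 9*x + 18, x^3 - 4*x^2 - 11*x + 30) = x + 3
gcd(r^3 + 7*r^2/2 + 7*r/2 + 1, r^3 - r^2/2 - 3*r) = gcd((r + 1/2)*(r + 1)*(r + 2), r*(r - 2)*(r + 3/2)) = 1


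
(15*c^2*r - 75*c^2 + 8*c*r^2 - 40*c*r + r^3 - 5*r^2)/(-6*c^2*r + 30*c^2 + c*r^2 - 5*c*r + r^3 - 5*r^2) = (5*c + r)/(-2*c + r)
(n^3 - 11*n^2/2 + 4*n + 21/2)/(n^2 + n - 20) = (n^3 - 11*n^2/2 + 4*n + 21/2)/(n^2 + n - 20)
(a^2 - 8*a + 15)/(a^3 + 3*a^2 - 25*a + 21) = (a - 5)/(a^2 + 6*a - 7)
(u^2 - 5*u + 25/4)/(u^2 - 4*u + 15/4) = (2*u - 5)/(2*u - 3)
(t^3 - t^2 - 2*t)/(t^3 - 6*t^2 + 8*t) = (t + 1)/(t - 4)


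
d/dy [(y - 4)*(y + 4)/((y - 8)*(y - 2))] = 2*(-5*y^2 + 32*y - 80)/(y^4 - 20*y^3 + 132*y^2 - 320*y + 256)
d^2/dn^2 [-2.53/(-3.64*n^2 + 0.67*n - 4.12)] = (-67.042976*n^2 + 12.340328*n + 2.53*(7.28*n - 0.67)*(14.56*n - 1.34) - 75.883808)/(3.64*n^2 - 0.67*n + 4.12)^3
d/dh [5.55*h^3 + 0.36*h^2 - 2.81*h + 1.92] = 16.65*h^2 + 0.72*h - 2.81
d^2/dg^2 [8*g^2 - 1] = 16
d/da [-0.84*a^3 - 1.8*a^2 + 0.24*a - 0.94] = -2.52*a^2 - 3.6*a + 0.24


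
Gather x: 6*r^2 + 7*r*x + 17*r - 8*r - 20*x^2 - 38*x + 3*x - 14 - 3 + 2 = 6*r^2 + 9*r - 20*x^2 + x*(7*r - 35) - 15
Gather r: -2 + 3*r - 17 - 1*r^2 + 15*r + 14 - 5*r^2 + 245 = -6*r^2 + 18*r + 240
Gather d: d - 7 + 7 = d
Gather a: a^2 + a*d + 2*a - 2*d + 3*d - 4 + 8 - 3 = a^2 + a*(d + 2) + d + 1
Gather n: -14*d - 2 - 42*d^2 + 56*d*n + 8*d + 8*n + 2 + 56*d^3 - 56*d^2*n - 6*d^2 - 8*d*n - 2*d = 56*d^3 - 48*d^2 - 8*d + n*(-56*d^2 + 48*d + 8)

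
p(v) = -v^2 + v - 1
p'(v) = 1 - 2*v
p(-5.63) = -38.33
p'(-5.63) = 12.26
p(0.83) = -0.86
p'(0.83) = -0.66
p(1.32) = -1.42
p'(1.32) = -1.64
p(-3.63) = -17.81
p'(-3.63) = 8.26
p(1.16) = -1.19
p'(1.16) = -1.32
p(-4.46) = -25.35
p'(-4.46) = 9.92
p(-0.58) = -1.92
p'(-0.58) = 2.16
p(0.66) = -0.78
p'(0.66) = -0.32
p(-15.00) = -241.00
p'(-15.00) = 31.00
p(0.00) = -1.00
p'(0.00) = 1.00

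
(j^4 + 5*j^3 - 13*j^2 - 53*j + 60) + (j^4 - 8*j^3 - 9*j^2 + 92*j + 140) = 2*j^4 - 3*j^3 - 22*j^2 + 39*j + 200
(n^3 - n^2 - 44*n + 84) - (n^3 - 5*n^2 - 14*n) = 4*n^2 - 30*n + 84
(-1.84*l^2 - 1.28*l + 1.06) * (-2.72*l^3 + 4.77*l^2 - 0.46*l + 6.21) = 5.0048*l^5 - 5.2952*l^4 - 8.1424*l^3 - 5.7814*l^2 - 8.4364*l + 6.5826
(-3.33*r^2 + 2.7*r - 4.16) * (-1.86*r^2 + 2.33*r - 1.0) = 6.1938*r^4 - 12.7809*r^3 + 17.3586*r^2 - 12.3928*r + 4.16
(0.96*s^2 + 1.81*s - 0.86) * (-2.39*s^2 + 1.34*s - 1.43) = -2.2944*s^4 - 3.0395*s^3 + 3.108*s^2 - 3.7407*s + 1.2298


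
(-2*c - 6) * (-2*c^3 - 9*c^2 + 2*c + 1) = 4*c^4 + 30*c^3 + 50*c^2 - 14*c - 6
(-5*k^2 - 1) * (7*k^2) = -35*k^4 - 7*k^2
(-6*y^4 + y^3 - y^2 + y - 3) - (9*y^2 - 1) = -6*y^4 + y^3 - 10*y^2 + y - 2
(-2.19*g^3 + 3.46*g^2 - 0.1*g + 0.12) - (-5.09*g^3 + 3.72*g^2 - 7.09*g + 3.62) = 2.9*g^3 - 0.26*g^2 + 6.99*g - 3.5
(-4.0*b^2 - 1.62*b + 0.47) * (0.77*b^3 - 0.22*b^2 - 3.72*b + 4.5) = -3.08*b^5 - 0.3674*b^4 + 15.5983*b^3 - 12.077*b^2 - 9.0384*b + 2.115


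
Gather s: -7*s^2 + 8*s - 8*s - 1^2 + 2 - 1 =-7*s^2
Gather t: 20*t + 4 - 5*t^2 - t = -5*t^2 + 19*t + 4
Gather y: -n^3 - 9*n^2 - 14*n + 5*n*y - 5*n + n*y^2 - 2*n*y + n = -n^3 - 9*n^2 + n*y^2 + 3*n*y - 18*n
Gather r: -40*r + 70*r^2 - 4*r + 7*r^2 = 77*r^2 - 44*r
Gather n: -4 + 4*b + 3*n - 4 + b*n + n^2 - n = 4*b + n^2 + n*(b + 2) - 8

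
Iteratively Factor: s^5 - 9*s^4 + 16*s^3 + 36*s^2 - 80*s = (s - 5)*(s^4 - 4*s^3 - 4*s^2 + 16*s) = (s - 5)*(s - 2)*(s^3 - 2*s^2 - 8*s) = (s - 5)*(s - 2)*(s + 2)*(s^2 - 4*s) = s*(s - 5)*(s - 2)*(s + 2)*(s - 4)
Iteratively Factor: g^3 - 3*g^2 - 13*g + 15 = (g - 5)*(g^2 + 2*g - 3) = (g - 5)*(g + 3)*(g - 1)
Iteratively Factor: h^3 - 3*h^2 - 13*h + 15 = (h - 5)*(h^2 + 2*h - 3) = (h - 5)*(h - 1)*(h + 3)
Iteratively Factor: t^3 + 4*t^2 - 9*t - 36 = (t + 3)*(t^2 + t - 12) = (t + 3)*(t + 4)*(t - 3)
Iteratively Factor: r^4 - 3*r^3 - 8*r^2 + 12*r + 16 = (r - 4)*(r^3 + r^2 - 4*r - 4) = (r - 4)*(r + 1)*(r^2 - 4) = (r - 4)*(r - 2)*(r + 1)*(r + 2)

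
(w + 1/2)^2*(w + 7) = w^3 + 8*w^2 + 29*w/4 + 7/4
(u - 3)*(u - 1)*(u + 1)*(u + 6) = u^4 + 3*u^3 - 19*u^2 - 3*u + 18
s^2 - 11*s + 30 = (s - 6)*(s - 5)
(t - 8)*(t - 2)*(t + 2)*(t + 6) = t^4 - 2*t^3 - 52*t^2 + 8*t + 192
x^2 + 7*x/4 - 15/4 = (x - 5/4)*(x + 3)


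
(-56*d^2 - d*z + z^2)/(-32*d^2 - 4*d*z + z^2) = (7*d + z)/(4*d + z)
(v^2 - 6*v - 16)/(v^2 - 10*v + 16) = (v + 2)/(v - 2)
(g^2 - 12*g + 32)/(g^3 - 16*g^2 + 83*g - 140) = (g - 8)/(g^2 - 12*g + 35)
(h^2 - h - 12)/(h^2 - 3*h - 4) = (h + 3)/(h + 1)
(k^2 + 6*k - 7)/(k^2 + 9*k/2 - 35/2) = 2*(k - 1)/(2*k - 5)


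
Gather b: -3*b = -3*b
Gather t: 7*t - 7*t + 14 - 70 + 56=0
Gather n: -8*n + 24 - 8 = 16 - 8*n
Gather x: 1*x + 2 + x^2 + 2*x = x^2 + 3*x + 2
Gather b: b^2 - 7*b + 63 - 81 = b^2 - 7*b - 18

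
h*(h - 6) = h^2 - 6*h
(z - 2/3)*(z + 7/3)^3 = z^4 + 19*z^3/3 + 35*z^2/3 + 49*z/27 - 686/81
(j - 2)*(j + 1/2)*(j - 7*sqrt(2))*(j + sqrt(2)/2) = j^4 - 13*sqrt(2)*j^3/2 - 3*j^3/2 - 8*j^2 + 39*sqrt(2)*j^2/4 + 13*sqrt(2)*j/2 + 21*j/2 + 7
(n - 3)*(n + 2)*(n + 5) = n^3 + 4*n^2 - 11*n - 30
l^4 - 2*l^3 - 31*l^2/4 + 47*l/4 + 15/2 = (l - 3)*(l - 2)*(l + 1/2)*(l + 5/2)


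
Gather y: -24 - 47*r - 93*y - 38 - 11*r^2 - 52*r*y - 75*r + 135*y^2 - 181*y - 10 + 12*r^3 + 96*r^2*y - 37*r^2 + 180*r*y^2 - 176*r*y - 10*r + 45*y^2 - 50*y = 12*r^3 - 48*r^2 - 132*r + y^2*(180*r + 180) + y*(96*r^2 - 228*r - 324) - 72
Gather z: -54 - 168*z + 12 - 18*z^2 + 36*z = -18*z^2 - 132*z - 42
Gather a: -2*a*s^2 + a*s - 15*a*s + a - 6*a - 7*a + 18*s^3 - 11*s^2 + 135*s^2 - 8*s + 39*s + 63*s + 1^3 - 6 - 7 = a*(-2*s^2 - 14*s - 12) + 18*s^3 + 124*s^2 + 94*s - 12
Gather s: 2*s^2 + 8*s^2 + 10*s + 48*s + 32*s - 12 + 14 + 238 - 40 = 10*s^2 + 90*s + 200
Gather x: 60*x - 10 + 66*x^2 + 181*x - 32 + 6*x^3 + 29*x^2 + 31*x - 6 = 6*x^3 + 95*x^2 + 272*x - 48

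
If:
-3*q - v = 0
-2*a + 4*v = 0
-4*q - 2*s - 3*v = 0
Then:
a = 2*v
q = -v/3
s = -5*v/6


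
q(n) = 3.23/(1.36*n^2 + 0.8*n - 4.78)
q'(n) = 3.23*(-2.72*n - 0.8)/(1.36*n^2 + 0.8*n - 4.78)^2 = (-8.7856*n - 2.584)/(1.36*n^2 + 0.8*n - 4.78)^2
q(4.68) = 0.11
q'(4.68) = -0.05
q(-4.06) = 0.22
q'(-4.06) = 0.16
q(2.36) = 0.69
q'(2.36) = -1.06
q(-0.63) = -0.68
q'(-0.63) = 0.13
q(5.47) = 0.08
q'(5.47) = -0.03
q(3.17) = 0.28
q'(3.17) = -0.23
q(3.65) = 0.20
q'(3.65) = -0.13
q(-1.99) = -3.27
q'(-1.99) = 15.32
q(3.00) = 0.33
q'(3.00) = -0.30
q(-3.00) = 0.64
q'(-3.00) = 0.93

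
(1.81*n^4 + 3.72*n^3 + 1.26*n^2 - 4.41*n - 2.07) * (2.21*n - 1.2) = 4.0001*n^5 + 6.0492*n^4 - 1.6794*n^3 - 11.2581*n^2 + 0.7173*n + 2.484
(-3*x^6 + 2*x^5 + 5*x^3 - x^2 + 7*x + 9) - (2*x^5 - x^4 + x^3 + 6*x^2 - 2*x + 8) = -3*x^6 + x^4 + 4*x^3 - 7*x^2 + 9*x + 1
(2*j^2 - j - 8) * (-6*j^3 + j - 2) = -12*j^5 + 6*j^4 + 50*j^3 - 5*j^2 - 6*j + 16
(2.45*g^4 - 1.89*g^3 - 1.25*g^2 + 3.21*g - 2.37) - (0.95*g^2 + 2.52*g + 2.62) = 2.45*g^4 - 1.89*g^3 - 2.2*g^2 + 0.69*g - 4.99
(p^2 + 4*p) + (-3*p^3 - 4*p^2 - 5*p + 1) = -3*p^3 - 3*p^2 - p + 1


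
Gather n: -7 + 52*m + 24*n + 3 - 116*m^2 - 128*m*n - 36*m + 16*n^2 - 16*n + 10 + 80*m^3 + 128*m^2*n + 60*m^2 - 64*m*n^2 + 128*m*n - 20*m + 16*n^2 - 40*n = 80*m^3 - 56*m^2 - 4*m + n^2*(32 - 64*m) + n*(128*m^2 - 32) + 6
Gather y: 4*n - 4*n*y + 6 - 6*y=4*n + y*(-4*n - 6) + 6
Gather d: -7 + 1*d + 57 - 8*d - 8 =42 - 7*d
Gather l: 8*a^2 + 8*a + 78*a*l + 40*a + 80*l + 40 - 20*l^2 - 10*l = 8*a^2 + 48*a - 20*l^2 + l*(78*a + 70) + 40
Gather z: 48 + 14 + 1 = 63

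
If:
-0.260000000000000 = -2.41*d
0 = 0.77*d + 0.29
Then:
No Solution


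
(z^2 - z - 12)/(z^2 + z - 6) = (z - 4)/(z - 2)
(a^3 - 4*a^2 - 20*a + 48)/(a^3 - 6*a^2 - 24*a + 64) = (a - 6)/(a - 8)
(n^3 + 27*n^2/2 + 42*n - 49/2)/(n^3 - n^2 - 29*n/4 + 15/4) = 2*(n^2 + 14*n + 49)/(2*n^2 - n - 15)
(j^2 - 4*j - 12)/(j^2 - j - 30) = (j + 2)/(j + 5)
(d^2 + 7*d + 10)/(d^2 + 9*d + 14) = (d + 5)/(d + 7)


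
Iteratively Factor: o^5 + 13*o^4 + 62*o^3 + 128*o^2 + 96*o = (o + 4)*(o^4 + 9*o^3 + 26*o^2 + 24*o) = (o + 3)*(o + 4)*(o^3 + 6*o^2 + 8*o) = (o + 2)*(o + 3)*(o + 4)*(o^2 + 4*o) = (o + 2)*(o + 3)*(o + 4)^2*(o)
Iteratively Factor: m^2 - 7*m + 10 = (m - 5)*(m - 2)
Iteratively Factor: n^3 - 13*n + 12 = (n - 3)*(n^2 + 3*n - 4) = (n - 3)*(n - 1)*(n + 4)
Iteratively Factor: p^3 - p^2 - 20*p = (p - 5)*(p^2 + 4*p) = p*(p - 5)*(p + 4)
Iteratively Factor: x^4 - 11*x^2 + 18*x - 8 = (x + 4)*(x^3 - 4*x^2 + 5*x - 2) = (x - 2)*(x + 4)*(x^2 - 2*x + 1) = (x - 2)*(x - 1)*(x + 4)*(x - 1)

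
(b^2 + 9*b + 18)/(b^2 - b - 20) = (b^2 + 9*b + 18)/(b^2 - b - 20)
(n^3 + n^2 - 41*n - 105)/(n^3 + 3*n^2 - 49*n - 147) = (n + 5)/(n + 7)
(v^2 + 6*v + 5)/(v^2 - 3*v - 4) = (v + 5)/(v - 4)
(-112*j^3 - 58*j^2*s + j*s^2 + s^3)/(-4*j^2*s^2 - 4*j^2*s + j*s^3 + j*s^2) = (112*j^3 + 58*j^2*s - j*s^2 - s^3)/(j*s*(4*j*s + 4*j - s^2 - s))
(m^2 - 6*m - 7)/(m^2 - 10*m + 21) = (m + 1)/(m - 3)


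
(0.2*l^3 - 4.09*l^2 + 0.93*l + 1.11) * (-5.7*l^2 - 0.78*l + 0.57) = -1.14*l^5 + 23.157*l^4 - 1.9968*l^3 - 9.3837*l^2 - 0.3357*l + 0.6327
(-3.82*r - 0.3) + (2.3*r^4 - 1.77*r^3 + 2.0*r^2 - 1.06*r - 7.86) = 2.3*r^4 - 1.77*r^3 + 2.0*r^2 - 4.88*r - 8.16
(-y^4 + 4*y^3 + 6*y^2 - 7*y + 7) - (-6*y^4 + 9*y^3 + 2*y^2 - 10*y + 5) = 5*y^4 - 5*y^3 + 4*y^2 + 3*y + 2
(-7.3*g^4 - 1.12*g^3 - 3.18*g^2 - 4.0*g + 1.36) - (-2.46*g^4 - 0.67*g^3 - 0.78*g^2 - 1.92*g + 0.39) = -4.84*g^4 - 0.45*g^3 - 2.4*g^2 - 2.08*g + 0.97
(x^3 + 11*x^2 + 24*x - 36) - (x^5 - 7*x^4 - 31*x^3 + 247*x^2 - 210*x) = -x^5 + 7*x^4 + 32*x^3 - 236*x^2 + 234*x - 36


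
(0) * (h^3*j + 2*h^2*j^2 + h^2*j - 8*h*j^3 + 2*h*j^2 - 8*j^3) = 0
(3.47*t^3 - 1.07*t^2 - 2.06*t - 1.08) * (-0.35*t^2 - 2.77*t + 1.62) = -1.2145*t^5 - 9.2374*t^4 + 9.3063*t^3 + 4.3508*t^2 - 0.3456*t - 1.7496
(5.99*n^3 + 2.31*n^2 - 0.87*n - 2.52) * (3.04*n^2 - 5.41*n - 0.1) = 18.2096*n^5 - 25.3835*n^4 - 15.7409*n^3 - 3.1851*n^2 + 13.7202*n + 0.252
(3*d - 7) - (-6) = 3*d - 1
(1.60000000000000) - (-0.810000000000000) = 2.41000000000000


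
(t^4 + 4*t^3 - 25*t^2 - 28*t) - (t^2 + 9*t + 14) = t^4 + 4*t^3 - 26*t^2 - 37*t - 14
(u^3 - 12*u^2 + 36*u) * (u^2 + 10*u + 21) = u^5 - 2*u^4 - 63*u^3 + 108*u^2 + 756*u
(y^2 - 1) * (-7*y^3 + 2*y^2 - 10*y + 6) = -7*y^5 + 2*y^4 - 3*y^3 + 4*y^2 + 10*y - 6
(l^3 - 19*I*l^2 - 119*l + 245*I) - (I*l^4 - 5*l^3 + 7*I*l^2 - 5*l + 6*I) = -I*l^4 + 6*l^3 - 26*I*l^2 - 114*l + 239*I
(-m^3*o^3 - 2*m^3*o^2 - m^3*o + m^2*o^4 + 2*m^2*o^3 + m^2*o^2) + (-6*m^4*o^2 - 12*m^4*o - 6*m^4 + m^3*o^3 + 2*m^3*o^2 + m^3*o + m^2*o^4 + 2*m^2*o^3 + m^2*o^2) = -6*m^4*o^2 - 12*m^4*o - 6*m^4 + 2*m^2*o^4 + 4*m^2*o^3 + 2*m^2*o^2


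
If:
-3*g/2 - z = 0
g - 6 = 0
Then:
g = 6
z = -9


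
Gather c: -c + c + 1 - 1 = 0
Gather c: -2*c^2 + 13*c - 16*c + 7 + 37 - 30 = -2*c^2 - 3*c + 14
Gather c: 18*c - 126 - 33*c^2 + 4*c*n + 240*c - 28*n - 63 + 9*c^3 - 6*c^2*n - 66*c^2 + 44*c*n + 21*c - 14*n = 9*c^3 + c^2*(-6*n - 99) + c*(48*n + 279) - 42*n - 189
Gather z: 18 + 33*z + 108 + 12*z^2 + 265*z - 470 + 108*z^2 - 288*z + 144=120*z^2 + 10*z - 200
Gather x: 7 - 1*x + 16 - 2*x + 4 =27 - 3*x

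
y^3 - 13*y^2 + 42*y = y*(y - 7)*(y - 6)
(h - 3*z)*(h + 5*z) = h^2 + 2*h*z - 15*z^2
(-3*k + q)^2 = 9*k^2 - 6*k*q + q^2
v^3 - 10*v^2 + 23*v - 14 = (v - 7)*(v - 2)*(v - 1)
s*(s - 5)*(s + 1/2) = s^3 - 9*s^2/2 - 5*s/2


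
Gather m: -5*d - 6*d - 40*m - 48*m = -11*d - 88*m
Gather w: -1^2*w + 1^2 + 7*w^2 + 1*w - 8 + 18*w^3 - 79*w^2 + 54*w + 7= 18*w^3 - 72*w^2 + 54*w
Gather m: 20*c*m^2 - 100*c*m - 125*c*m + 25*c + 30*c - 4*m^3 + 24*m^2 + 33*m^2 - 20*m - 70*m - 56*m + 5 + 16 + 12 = 55*c - 4*m^3 + m^2*(20*c + 57) + m*(-225*c - 146) + 33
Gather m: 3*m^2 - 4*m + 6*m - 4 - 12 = 3*m^2 + 2*m - 16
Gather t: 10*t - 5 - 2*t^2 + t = -2*t^2 + 11*t - 5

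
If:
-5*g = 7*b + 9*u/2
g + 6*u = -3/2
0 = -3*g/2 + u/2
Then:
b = 111/532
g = -3/38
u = -9/38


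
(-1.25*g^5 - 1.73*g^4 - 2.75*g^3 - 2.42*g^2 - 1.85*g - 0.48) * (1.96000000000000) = -2.45*g^5 - 3.3908*g^4 - 5.39*g^3 - 4.7432*g^2 - 3.626*g - 0.9408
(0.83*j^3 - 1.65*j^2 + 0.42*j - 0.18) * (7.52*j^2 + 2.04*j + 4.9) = 6.2416*j^5 - 10.7148*j^4 + 3.8594*j^3 - 8.5818*j^2 + 1.6908*j - 0.882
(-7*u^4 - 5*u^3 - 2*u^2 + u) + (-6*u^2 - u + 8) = -7*u^4 - 5*u^3 - 8*u^2 + 8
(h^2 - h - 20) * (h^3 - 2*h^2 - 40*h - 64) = h^5 - 3*h^4 - 58*h^3 + 16*h^2 + 864*h + 1280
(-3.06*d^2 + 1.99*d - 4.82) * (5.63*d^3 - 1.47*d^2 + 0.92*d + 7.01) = -17.2278*d^5 + 15.7019*d^4 - 32.8771*d^3 - 12.5344*d^2 + 9.5155*d - 33.7882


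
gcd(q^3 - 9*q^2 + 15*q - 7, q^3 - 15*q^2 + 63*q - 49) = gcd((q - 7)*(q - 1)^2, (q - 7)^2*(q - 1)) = q^2 - 8*q + 7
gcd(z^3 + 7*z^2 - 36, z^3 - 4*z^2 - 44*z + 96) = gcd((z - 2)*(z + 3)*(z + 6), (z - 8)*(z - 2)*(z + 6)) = z^2 + 4*z - 12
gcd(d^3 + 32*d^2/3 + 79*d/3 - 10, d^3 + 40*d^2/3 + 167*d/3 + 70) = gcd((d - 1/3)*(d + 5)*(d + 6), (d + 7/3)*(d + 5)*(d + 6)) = d^2 + 11*d + 30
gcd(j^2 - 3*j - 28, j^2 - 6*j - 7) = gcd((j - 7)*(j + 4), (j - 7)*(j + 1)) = j - 7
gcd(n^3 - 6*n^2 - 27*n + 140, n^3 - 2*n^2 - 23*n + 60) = n^2 + n - 20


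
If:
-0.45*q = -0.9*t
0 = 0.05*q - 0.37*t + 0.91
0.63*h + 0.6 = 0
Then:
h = -0.95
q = 6.74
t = 3.37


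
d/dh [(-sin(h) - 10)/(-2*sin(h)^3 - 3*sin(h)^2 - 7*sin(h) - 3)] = (-63*sin(h) + sin(3*h) + 63*cos(h)^2 - 130)*cos(h)/((2*sin(h) + 1)^2*(sin(h) - cos(h)^2 + 4)^2)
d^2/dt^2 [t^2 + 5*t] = 2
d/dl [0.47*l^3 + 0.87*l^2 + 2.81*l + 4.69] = 1.41*l^2 + 1.74*l + 2.81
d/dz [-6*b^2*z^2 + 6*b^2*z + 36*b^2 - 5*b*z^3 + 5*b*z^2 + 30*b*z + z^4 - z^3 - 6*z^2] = -12*b^2*z + 6*b^2 - 15*b*z^2 + 10*b*z + 30*b + 4*z^3 - 3*z^2 - 12*z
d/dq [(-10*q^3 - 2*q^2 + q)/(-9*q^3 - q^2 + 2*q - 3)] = (-8*q^4 - 22*q^3 + 87*q^2 + 12*q - 3)/(81*q^6 + 18*q^5 - 35*q^4 + 50*q^3 + 10*q^2 - 12*q + 9)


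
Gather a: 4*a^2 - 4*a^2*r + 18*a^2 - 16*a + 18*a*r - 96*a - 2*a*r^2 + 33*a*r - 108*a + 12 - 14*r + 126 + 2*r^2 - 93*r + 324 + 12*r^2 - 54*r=a^2*(22 - 4*r) + a*(-2*r^2 + 51*r - 220) + 14*r^2 - 161*r + 462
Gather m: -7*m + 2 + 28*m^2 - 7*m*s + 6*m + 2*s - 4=28*m^2 + m*(-7*s - 1) + 2*s - 2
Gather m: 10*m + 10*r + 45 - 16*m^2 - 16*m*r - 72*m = -16*m^2 + m*(-16*r - 62) + 10*r + 45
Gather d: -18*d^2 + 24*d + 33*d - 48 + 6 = -18*d^2 + 57*d - 42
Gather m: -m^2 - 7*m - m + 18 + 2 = -m^2 - 8*m + 20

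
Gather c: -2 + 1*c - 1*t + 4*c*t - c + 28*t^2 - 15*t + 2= 4*c*t + 28*t^2 - 16*t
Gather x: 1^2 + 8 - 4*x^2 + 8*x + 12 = -4*x^2 + 8*x + 21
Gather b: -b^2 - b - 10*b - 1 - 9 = -b^2 - 11*b - 10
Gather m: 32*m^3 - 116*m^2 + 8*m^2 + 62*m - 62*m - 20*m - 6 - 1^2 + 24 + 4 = 32*m^3 - 108*m^2 - 20*m + 21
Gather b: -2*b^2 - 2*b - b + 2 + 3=-2*b^2 - 3*b + 5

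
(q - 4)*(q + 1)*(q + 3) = q^3 - 13*q - 12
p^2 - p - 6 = (p - 3)*(p + 2)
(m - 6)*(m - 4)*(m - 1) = m^3 - 11*m^2 + 34*m - 24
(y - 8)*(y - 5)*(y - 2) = y^3 - 15*y^2 + 66*y - 80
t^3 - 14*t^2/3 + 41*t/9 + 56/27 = (t - 8/3)*(t - 7/3)*(t + 1/3)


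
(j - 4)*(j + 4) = j^2 - 16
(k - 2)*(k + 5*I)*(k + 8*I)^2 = k^4 - 2*k^3 + 21*I*k^3 - 144*k^2 - 42*I*k^2 + 288*k - 320*I*k + 640*I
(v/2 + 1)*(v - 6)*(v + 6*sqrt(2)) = v^3/2 - 2*v^2 + 3*sqrt(2)*v^2 - 12*sqrt(2)*v - 6*v - 36*sqrt(2)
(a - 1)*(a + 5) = a^2 + 4*a - 5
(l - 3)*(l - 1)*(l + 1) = l^3 - 3*l^2 - l + 3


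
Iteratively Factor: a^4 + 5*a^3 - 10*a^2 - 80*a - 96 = (a + 3)*(a^3 + 2*a^2 - 16*a - 32) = (a + 2)*(a + 3)*(a^2 - 16) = (a - 4)*(a + 2)*(a + 3)*(a + 4)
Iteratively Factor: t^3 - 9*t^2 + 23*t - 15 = (t - 3)*(t^2 - 6*t + 5) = (t - 5)*(t - 3)*(t - 1)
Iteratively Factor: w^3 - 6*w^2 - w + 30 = (w - 5)*(w^2 - w - 6) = (w - 5)*(w - 3)*(w + 2)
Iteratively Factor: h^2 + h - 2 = (h - 1)*(h + 2)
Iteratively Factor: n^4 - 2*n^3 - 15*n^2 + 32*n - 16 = (n - 4)*(n^3 + 2*n^2 - 7*n + 4) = (n - 4)*(n + 4)*(n^2 - 2*n + 1) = (n - 4)*(n - 1)*(n + 4)*(n - 1)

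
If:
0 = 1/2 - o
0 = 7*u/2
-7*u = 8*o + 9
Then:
No Solution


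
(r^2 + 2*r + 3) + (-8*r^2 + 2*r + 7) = -7*r^2 + 4*r + 10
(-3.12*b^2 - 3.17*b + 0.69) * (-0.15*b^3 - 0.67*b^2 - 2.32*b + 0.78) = 0.468*b^5 + 2.5659*b^4 + 9.2588*b^3 + 4.4585*b^2 - 4.0734*b + 0.5382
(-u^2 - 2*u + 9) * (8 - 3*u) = 3*u^3 - 2*u^2 - 43*u + 72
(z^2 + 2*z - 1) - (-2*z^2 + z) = 3*z^2 + z - 1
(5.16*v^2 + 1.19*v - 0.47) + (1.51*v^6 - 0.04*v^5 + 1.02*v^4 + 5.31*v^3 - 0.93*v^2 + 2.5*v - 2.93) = 1.51*v^6 - 0.04*v^5 + 1.02*v^4 + 5.31*v^3 + 4.23*v^2 + 3.69*v - 3.4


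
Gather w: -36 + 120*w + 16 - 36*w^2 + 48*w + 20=-36*w^2 + 168*w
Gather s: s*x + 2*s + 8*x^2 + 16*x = s*(x + 2) + 8*x^2 + 16*x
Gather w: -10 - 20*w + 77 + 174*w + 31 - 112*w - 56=42*w + 42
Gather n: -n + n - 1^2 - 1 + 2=0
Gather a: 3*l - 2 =3*l - 2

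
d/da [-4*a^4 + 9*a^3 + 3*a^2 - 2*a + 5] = -16*a^3 + 27*a^2 + 6*a - 2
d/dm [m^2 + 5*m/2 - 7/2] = 2*m + 5/2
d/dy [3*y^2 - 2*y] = 6*y - 2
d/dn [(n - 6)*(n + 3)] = 2*n - 3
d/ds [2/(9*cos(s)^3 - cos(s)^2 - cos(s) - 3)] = 2*(27*cos(s)^2 - 2*cos(s) - 1)*sin(s)/(-9*cos(s)^3 + cos(s)^2 + cos(s) + 3)^2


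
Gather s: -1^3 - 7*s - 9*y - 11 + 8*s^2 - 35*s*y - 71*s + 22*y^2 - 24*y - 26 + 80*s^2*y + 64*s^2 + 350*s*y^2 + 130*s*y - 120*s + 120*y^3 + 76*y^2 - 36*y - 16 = s^2*(80*y + 72) + s*(350*y^2 + 95*y - 198) + 120*y^3 + 98*y^2 - 69*y - 54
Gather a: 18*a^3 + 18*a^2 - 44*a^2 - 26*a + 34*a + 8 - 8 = 18*a^3 - 26*a^2 + 8*a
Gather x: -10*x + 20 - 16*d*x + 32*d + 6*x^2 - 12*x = 32*d + 6*x^2 + x*(-16*d - 22) + 20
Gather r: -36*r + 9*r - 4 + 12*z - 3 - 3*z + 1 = -27*r + 9*z - 6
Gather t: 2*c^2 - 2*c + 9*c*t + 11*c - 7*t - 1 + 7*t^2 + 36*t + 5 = 2*c^2 + 9*c + 7*t^2 + t*(9*c + 29) + 4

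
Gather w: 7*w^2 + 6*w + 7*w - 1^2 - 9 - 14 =7*w^2 + 13*w - 24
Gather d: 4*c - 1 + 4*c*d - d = 4*c + d*(4*c - 1) - 1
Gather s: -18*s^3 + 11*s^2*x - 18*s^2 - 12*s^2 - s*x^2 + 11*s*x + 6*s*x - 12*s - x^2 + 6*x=-18*s^3 + s^2*(11*x - 30) + s*(-x^2 + 17*x - 12) - x^2 + 6*x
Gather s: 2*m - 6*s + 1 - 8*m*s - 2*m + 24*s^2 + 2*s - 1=24*s^2 + s*(-8*m - 4)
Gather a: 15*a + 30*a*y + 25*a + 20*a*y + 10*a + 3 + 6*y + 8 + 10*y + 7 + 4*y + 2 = a*(50*y + 50) + 20*y + 20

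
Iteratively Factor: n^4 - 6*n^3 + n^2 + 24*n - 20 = (n - 2)*(n^3 - 4*n^2 - 7*n + 10) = (n - 5)*(n - 2)*(n^2 + n - 2) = (n - 5)*(n - 2)*(n + 2)*(n - 1)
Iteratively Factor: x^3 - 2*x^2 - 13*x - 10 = (x - 5)*(x^2 + 3*x + 2) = (x - 5)*(x + 2)*(x + 1)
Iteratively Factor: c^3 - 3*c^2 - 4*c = (c + 1)*(c^2 - 4*c) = (c - 4)*(c + 1)*(c)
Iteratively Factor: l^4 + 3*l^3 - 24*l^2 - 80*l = (l - 5)*(l^3 + 8*l^2 + 16*l) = l*(l - 5)*(l^2 + 8*l + 16) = l*(l - 5)*(l + 4)*(l + 4)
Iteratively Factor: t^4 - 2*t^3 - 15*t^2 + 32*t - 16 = (t - 4)*(t^3 + 2*t^2 - 7*t + 4) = (t - 4)*(t + 4)*(t^2 - 2*t + 1) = (t - 4)*(t - 1)*(t + 4)*(t - 1)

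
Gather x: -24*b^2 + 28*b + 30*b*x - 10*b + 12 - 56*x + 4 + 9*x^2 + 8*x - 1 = -24*b^2 + 18*b + 9*x^2 + x*(30*b - 48) + 15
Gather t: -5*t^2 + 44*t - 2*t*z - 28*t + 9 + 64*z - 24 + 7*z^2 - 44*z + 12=-5*t^2 + t*(16 - 2*z) + 7*z^2 + 20*z - 3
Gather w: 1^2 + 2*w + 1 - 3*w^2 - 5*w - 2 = -3*w^2 - 3*w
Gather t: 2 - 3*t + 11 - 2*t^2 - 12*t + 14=-2*t^2 - 15*t + 27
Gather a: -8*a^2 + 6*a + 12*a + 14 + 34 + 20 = -8*a^2 + 18*a + 68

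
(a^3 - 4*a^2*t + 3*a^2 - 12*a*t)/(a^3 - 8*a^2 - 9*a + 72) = a*(a - 4*t)/(a^2 - 11*a + 24)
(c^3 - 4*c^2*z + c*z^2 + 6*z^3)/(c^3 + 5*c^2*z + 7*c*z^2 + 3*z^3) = (c^2 - 5*c*z + 6*z^2)/(c^2 + 4*c*z + 3*z^2)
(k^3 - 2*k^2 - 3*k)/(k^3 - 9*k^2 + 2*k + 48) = k*(k + 1)/(k^2 - 6*k - 16)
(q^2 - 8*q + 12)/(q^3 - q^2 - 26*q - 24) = (q - 2)/(q^2 + 5*q + 4)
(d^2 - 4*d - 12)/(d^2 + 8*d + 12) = (d - 6)/(d + 6)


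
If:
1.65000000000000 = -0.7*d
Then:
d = -2.36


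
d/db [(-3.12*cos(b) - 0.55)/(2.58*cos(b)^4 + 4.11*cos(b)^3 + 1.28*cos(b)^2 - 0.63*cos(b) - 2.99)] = (-24.1488*(1 - cos(b)^2)^2 - 31.3224*cos(b)^3 - 59.0727*cos(b)^2 - 1.408*cos(b) + 15.1665)*sin(b)/(2.58*cos(b)^4 + 4.11*cos(b)^3 + 1.28*cos(b)^2 - 0.63*cos(b) - 2.99)^2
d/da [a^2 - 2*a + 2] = 2*a - 2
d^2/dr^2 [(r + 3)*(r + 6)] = 2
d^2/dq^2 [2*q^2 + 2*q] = 4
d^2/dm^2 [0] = 0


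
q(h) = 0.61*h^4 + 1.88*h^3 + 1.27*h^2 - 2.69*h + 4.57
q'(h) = 2.44*h^3 + 5.64*h^2 + 2.54*h - 2.69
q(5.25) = 760.91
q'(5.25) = 519.17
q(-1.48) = 8.17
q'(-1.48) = -2.01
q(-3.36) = 34.38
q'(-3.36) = -40.11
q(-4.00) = 71.49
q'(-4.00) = -78.77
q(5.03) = 652.91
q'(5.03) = 463.31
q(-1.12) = 7.49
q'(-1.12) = -1.89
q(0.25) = 4.01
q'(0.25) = -1.66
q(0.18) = 4.14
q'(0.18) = -2.04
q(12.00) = 16052.77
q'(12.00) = 5056.27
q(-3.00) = 22.72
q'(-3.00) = -25.43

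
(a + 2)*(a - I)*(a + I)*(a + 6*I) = a^4 + 2*a^3 + 6*I*a^3 + a^2 + 12*I*a^2 + 2*a + 6*I*a + 12*I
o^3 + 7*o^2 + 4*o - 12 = (o - 1)*(o + 2)*(o + 6)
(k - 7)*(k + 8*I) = k^2 - 7*k + 8*I*k - 56*I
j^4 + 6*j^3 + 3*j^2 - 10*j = j*(j - 1)*(j + 2)*(j + 5)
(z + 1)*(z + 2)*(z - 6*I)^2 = z^4 + 3*z^3 - 12*I*z^3 - 34*z^2 - 36*I*z^2 - 108*z - 24*I*z - 72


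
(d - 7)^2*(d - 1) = d^3 - 15*d^2 + 63*d - 49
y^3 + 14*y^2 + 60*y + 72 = (y + 2)*(y + 6)^2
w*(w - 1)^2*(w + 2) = w^4 - 3*w^2 + 2*w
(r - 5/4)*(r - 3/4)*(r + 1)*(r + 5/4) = r^4 + r^3/4 - 37*r^2/16 - 25*r/64 + 75/64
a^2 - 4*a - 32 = (a - 8)*(a + 4)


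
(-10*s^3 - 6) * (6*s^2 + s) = -60*s^5 - 10*s^4 - 36*s^2 - 6*s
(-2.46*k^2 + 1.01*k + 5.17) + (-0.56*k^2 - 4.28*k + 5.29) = -3.02*k^2 - 3.27*k + 10.46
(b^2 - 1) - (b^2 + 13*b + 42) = -13*b - 43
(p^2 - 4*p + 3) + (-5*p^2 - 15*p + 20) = -4*p^2 - 19*p + 23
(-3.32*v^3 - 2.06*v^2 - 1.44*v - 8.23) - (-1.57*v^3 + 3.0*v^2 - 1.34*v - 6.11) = -1.75*v^3 - 5.06*v^2 - 0.0999999999999999*v - 2.12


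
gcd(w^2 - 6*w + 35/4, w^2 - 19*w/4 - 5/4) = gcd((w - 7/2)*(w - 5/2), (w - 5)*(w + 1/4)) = 1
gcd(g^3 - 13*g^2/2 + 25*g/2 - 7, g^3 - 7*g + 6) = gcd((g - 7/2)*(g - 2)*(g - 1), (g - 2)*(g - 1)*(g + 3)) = g^2 - 3*g + 2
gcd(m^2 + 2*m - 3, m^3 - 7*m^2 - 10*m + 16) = m - 1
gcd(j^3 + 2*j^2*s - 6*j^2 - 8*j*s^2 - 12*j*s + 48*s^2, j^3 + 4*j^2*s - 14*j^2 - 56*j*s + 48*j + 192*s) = j^2 + 4*j*s - 6*j - 24*s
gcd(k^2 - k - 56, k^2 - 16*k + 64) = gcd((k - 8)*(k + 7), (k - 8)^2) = k - 8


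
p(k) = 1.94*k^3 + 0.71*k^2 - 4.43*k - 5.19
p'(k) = 5.82*k^2 + 1.42*k - 4.43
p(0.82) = -7.28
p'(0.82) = 0.65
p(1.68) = -1.43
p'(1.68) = 14.38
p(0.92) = -7.15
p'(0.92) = 1.80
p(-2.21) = -12.87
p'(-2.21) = 20.86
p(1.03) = -6.88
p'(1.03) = 3.21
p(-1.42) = -3.02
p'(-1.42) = 5.29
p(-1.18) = -2.16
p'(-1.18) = 2.00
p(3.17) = 49.70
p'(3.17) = 58.56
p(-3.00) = -37.89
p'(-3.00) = 43.69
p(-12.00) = -3202.11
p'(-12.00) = 816.61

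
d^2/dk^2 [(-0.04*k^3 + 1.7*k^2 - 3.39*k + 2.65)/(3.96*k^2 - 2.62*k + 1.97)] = (-2.8421709430404e-14*k^4 - 70.970624*k^3 + 171.003936*k^2 - 7.220688*k - 26.764272)/(62.099136*k^6 - 123.257376*k^5 + 174.227328*k^4 - 140.619592*k^3 + 86.673696*k^2 - 30.503874*k + 7.645373)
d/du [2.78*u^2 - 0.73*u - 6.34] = 5.56*u - 0.73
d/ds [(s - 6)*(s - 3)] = 2*s - 9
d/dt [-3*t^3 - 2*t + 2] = -9*t^2 - 2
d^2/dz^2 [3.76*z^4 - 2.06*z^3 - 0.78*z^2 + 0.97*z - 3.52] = 45.12*z^2 - 12.36*z - 1.56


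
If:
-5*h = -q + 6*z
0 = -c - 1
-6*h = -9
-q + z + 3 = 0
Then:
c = -1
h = 3/2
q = 21/10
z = -9/10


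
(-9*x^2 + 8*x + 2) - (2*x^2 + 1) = -11*x^2 + 8*x + 1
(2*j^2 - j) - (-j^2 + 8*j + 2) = 3*j^2 - 9*j - 2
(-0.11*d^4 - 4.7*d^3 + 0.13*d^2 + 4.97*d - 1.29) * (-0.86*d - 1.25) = 0.0946*d^5 + 4.1795*d^4 + 5.7632*d^3 - 4.4367*d^2 - 5.1031*d + 1.6125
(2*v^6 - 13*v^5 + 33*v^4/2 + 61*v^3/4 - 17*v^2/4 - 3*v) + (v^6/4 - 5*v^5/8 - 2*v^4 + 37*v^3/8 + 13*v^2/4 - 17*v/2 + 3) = 9*v^6/4 - 109*v^5/8 + 29*v^4/2 + 159*v^3/8 - v^2 - 23*v/2 + 3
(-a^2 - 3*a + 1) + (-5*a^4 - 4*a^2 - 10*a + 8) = -5*a^4 - 5*a^2 - 13*a + 9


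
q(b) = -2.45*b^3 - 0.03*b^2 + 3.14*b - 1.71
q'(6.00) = -261.82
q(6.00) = -513.15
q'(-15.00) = -1649.71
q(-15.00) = 8213.19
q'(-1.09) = -5.53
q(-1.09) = -2.00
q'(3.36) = -80.04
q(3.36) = -84.43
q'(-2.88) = -57.65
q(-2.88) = 47.52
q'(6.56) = -313.55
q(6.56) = -674.04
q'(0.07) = 3.10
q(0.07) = -1.49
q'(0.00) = 3.14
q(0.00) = -1.71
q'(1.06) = -5.18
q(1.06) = -1.33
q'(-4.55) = -148.75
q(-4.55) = 214.16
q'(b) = -7.35*b^2 - 0.06*b + 3.14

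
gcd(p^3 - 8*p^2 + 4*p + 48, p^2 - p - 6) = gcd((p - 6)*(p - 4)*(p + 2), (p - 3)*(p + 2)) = p + 2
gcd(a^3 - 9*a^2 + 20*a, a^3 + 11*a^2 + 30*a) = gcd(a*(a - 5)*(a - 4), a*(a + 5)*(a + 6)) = a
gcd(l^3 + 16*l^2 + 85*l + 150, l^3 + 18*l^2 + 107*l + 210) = l^2 + 11*l + 30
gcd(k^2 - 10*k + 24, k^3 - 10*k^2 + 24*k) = k^2 - 10*k + 24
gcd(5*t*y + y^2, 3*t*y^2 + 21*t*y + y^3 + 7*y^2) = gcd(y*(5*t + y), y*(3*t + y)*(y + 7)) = y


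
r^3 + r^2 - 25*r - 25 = (r - 5)*(r + 1)*(r + 5)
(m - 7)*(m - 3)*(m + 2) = m^3 - 8*m^2 + m + 42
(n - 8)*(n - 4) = n^2 - 12*n + 32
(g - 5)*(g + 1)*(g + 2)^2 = g^4 - 17*g^2 - 36*g - 20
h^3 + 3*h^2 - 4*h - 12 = (h - 2)*(h + 2)*(h + 3)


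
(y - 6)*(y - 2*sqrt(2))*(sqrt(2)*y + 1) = sqrt(2)*y^3 - 6*sqrt(2)*y^2 - 3*y^2 - 2*sqrt(2)*y + 18*y + 12*sqrt(2)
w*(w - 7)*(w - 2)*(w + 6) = w^4 - 3*w^3 - 40*w^2 + 84*w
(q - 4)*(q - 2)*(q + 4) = q^3 - 2*q^2 - 16*q + 32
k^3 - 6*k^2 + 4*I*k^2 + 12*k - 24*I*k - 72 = (k - 6)*(k - 2*I)*(k + 6*I)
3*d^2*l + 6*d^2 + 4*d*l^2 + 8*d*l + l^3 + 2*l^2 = (d + l)*(3*d + l)*(l + 2)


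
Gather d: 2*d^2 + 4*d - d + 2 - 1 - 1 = 2*d^2 + 3*d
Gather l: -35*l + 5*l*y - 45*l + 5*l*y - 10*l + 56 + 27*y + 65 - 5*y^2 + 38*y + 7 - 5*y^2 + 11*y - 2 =l*(10*y - 90) - 10*y^2 + 76*y + 126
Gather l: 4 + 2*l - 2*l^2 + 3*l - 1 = -2*l^2 + 5*l + 3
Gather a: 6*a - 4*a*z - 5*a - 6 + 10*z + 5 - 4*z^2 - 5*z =a*(1 - 4*z) - 4*z^2 + 5*z - 1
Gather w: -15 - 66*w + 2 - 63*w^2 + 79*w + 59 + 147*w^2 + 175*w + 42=84*w^2 + 188*w + 88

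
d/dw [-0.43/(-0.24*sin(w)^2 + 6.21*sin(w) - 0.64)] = (2.6703 - 0.2064*sin(w))*cos(w)/(0.24*sin(w)^2 - 6.21*sin(w) + 0.64)^2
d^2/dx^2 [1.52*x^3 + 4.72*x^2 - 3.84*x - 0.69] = 9.12*x + 9.44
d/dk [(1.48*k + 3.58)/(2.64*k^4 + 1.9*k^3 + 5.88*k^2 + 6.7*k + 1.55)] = (3.9072*k^4 + 2.812*k^3 + 8.7024*k^2 + 9.916*k - (1.48*k + 3.58)*(10.56*k^3 + 5.7*k^2 + 11.76*k + 6.7) + 2.294)/(2.64*k^4 + 1.9*k^3 + 5.88*k^2 + 6.7*k + 1.55)^2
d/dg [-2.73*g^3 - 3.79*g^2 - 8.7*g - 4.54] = -8.19*g^2 - 7.58*g - 8.7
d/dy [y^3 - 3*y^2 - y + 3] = 3*y^2 - 6*y - 1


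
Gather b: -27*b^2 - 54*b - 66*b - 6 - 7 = -27*b^2 - 120*b - 13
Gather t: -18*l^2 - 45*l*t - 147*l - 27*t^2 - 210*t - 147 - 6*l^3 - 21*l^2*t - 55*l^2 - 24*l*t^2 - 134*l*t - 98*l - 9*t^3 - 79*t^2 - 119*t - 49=-6*l^3 - 73*l^2 - 245*l - 9*t^3 + t^2*(-24*l - 106) + t*(-21*l^2 - 179*l - 329) - 196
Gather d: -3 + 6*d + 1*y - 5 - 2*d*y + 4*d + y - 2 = d*(10 - 2*y) + 2*y - 10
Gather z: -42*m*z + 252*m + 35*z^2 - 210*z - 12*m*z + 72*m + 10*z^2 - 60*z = 324*m + 45*z^2 + z*(-54*m - 270)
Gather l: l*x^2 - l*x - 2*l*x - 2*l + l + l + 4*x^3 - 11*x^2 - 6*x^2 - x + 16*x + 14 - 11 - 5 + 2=l*(x^2 - 3*x) + 4*x^3 - 17*x^2 + 15*x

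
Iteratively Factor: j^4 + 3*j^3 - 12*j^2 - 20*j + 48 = (j - 2)*(j^3 + 5*j^2 - 2*j - 24) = (j - 2)*(j + 4)*(j^2 + j - 6) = (j - 2)^2*(j + 4)*(j + 3)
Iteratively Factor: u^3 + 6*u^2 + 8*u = (u + 2)*(u^2 + 4*u) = (u + 2)*(u + 4)*(u)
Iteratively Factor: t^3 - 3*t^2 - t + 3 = (t - 3)*(t^2 - 1) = (t - 3)*(t + 1)*(t - 1)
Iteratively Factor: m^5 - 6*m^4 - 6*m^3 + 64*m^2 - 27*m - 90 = (m + 1)*(m^4 - 7*m^3 + m^2 + 63*m - 90) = (m - 2)*(m + 1)*(m^3 - 5*m^2 - 9*m + 45) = (m - 5)*(m - 2)*(m + 1)*(m^2 - 9) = (m - 5)*(m - 3)*(m - 2)*(m + 1)*(m + 3)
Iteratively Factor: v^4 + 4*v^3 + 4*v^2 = (v)*(v^3 + 4*v^2 + 4*v) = v*(v + 2)*(v^2 + 2*v) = v*(v + 2)^2*(v)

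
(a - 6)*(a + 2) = a^2 - 4*a - 12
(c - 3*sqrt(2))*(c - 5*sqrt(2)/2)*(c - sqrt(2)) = c^3 - 13*sqrt(2)*c^2/2 + 26*c - 15*sqrt(2)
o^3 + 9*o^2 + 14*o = o*(o + 2)*(o + 7)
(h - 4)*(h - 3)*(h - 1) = h^3 - 8*h^2 + 19*h - 12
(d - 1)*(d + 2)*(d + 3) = d^3 + 4*d^2 + d - 6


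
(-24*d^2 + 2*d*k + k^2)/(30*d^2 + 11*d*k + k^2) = (-4*d + k)/(5*d + k)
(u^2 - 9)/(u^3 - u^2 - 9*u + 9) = 1/(u - 1)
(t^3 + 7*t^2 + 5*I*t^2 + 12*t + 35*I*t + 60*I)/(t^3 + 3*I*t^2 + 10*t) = (t^2 + 7*t + 12)/(t*(t - 2*I))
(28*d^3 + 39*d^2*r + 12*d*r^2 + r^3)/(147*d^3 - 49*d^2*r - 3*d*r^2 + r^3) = (4*d^2 + 5*d*r + r^2)/(21*d^2 - 10*d*r + r^2)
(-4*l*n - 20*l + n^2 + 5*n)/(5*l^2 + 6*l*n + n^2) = (-4*l*n - 20*l + n^2 + 5*n)/(5*l^2 + 6*l*n + n^2)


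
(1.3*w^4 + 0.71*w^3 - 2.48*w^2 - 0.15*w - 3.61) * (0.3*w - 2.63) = 0.39*w^5 - 3.206*w^4 - 2.6113*w^3 + 6.4774*w^2 - 0.6885*w + 9.4943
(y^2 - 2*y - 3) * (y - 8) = y^3 - 10*y^2 + 13*y + 24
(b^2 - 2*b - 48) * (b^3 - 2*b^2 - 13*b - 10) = b^5 - 4*b^4 - 57*b^3 + 112*b^2 + 644*b + 480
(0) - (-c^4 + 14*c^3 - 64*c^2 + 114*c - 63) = c^4 - 14*c^3 + 64*c^2 - 114*c + 63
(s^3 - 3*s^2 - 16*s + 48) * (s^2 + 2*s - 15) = s^5 - s^4 - 37*s^3 + 61*s^2 + 336*s - 720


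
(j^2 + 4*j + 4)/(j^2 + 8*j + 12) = (j + 2)/(j + 6)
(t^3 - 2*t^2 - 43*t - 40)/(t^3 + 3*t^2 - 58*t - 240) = (t + 1)/(t + 6)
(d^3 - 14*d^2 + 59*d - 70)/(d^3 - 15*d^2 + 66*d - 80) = (d - 7)/(d - 8)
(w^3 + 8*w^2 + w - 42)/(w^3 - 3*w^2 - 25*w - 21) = (w^2 + 5*w - 14)/(w^2 - 6*w - 7)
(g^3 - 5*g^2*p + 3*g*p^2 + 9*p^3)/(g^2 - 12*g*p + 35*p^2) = (g^3 - 5*g^2*p + 3*g*p^2 + 9*p^3)/(g^2 - 12*g*p + 35*p^2)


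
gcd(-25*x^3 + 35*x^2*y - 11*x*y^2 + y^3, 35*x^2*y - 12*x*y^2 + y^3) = 5*x - y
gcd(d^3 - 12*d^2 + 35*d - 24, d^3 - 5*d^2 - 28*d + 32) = d^2 - 9*d + 8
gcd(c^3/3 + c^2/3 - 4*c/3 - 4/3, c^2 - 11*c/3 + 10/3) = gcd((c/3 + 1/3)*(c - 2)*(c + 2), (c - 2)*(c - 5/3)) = c - 2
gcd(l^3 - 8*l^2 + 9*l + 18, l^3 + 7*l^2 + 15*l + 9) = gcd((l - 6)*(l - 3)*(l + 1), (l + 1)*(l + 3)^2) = l + 1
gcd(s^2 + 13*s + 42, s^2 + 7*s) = s + 7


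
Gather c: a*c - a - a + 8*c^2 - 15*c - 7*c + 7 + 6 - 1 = -2*a + 8*c^2 + c*(a - 22) + 12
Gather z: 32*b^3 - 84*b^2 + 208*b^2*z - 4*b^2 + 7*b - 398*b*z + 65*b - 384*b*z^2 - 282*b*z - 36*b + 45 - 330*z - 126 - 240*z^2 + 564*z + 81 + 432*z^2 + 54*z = 32*b^3 - 88*b^2 + 36*b + z^2*(192 - 384*b) + z*(208*b^2 - 680*b + 288)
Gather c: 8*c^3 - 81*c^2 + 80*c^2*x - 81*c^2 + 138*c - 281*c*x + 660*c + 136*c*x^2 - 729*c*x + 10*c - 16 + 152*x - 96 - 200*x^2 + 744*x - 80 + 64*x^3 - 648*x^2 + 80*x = 8*c^3 + c^2*(80*x - 162) + c*(136*x^2 - 1010*x + 808) + 64*x^3 - 848*x^2 + 976*x - 192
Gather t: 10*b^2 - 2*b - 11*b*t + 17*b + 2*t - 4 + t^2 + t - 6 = 10*b^2 + 15*b + t^2 + t*(3 - 11*b) - 10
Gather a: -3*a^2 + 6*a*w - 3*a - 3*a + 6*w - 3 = -3*a^2 + a*(6*w - 6) + 6*w - 3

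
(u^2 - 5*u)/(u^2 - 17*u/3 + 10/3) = 3*u/(3*u - 2)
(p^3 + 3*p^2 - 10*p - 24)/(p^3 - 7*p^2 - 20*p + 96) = (p + 2)/(p - 8)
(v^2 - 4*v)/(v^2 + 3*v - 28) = v/(v + 7)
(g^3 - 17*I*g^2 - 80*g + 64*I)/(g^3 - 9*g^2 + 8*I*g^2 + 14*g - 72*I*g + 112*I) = (g^3 - 17*I*g^2 - 80*g + 64*I)/(g^3 + g^2*(-9 + 8*I) + g*(14 - 72*I) + 112*I)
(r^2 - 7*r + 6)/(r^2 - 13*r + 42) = (r - 1)/(r - 7)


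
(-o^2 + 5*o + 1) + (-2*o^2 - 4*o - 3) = -3*o^2 + o - 2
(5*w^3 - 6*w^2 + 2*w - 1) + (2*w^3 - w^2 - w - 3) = 7*w^3 - 7*w^2 + w - 4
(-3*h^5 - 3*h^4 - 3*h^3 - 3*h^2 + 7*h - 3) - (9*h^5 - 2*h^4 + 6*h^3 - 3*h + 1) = -12*h^5 - h^4 - 9*h^3 - 3*h^2 + 10*h - 4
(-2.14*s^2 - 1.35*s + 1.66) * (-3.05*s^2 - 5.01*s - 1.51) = 6.527*s^4 + 14.8389*s^3 + 4.9319*s^2 - 6.2781*s - 2.5066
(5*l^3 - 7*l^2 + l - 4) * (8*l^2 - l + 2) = 40*l^5 - 61*l^4 + 25*l^3 - 47*l^2 + 6*l - 8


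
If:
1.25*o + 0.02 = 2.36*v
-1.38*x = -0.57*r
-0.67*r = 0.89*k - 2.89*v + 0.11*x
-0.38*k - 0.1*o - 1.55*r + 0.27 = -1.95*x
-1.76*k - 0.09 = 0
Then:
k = -0.05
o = 0.13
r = 0.37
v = 0.08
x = 0.15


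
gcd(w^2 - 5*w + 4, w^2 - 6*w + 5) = w - 1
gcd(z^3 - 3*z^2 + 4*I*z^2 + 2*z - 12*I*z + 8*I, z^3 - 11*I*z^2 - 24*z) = 1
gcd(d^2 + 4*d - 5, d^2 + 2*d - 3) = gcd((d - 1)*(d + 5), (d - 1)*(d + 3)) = d - 1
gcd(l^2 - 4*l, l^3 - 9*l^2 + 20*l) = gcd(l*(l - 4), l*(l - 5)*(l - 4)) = l^2 - 4*l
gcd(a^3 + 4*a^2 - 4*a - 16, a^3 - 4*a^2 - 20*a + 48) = a^2 + 2*a - 8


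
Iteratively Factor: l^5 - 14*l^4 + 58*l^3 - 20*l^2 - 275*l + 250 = (l - 5)*(l^4 - 9*l^3 + 13*l^2 + 45*l - 50) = (l - 5)*(l + 2)*(l^3 - 11*l^2 + 35*l - 25) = (l - 5)^2*(l + 2)*(l^2 - 6*l + 5) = (l - 5)^2*(l - 1)*(l + 2)*(l - 5)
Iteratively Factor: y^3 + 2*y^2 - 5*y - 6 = (y + 1)*(y^2 + y - 6) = (y - 2)*(y + 1)*(y + 3)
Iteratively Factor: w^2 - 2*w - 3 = (w + 1)*(w - 3)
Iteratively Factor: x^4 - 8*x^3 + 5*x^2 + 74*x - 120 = (x - 2)*(x^3 - 6*x^2 - 7*x + 60) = (x - 4)*(x - 2)*(x^2 - 2*x - 15) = (x - 5)*(x - 4)*(x - 2)*(x + 3)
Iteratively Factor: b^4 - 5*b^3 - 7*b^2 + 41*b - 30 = (b + 3)*(b^3 - 8*b^2 + 17*b - 10) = (b - 1)*(b + 3)*(b^2 - 7*b + 10) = (b - 5)*(b - 1)*(b + 3)*(b - 2)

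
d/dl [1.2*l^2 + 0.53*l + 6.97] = 2.4*l + 0.53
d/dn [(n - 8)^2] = 2*n - 16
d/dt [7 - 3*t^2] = -6*t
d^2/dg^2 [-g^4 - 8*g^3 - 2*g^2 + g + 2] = -12*g^2 - 48*g - 4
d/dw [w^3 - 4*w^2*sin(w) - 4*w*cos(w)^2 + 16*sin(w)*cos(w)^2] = -4*w^2*cos(w) + 3*w^2 - 8*w*sin(w) + 4*w*sin(2*w) + 4*cos(w) - 2*cos(2*w) + 12*cos(3*w) - 2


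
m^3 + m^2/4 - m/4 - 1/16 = (m - 1/2)*(m + 1/4)*(m + 1/2)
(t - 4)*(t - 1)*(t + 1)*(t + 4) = t^4 - 17*t^2 + 16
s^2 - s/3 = s*(s - 1/3)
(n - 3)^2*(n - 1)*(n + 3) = n^4 - 4*n^3 - 6*n^2 + 36*n - 27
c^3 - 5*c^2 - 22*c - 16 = (c - 8)*(c + 1)*(c + 2)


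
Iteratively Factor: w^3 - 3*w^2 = (w - 3)*(w^2) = w*(w - 3)*(w)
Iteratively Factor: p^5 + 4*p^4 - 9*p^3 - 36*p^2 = (p - 3)*(p^4 + 7*p^3 + 12*p^2) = p*(p - 3)*(p^3 + 7*p^2 + 12*p) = p^2*(p - 3)*(p^2 + 7*p + 12) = p^2*(p - 3)*(p + 4)*(p + 3)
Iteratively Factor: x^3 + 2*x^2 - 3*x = (x - 1)*(x^2 + 3*x) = x*(x - 1)*(x + 3)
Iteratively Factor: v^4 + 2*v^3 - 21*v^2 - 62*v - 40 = (v + 1)*(v^3 + v^2 - 22*v - 40) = (v + 1)*(v + 2)*(v^2 - v - 20) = (v + 1)*(v + 2)*(v + 4)*(v - 5)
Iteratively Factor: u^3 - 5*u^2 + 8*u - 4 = (u - 2)*(u^2 - 3*u + 2) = (u - 2)^2*(u - 1)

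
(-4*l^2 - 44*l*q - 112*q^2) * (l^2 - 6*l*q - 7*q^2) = -4*l^4 - 20*l^3*q + 180*l^2*q^2 + 980*l*q^3 + 784*q^4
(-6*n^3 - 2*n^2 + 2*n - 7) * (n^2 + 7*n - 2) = -6*n^5 - 44*n^4 + 11*n^2 - 53*n + 14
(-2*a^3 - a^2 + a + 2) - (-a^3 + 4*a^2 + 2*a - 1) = -a^3 - 5*a^2 - a + 3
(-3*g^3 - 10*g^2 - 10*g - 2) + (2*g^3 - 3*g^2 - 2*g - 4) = -g^3 - 13*g^2 - 12*g - 6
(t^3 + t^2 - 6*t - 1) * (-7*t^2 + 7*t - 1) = -7*t^5 + 48*t^3 - 36*t^2 - t + 1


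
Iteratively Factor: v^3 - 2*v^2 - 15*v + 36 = (v - 3)*(v^2 + v - 12) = (v - 3)^2*(v + 4)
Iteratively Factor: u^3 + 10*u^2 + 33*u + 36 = (u + 3)*(u^2 + 7*u + 12) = (u + 3)*(u + 4)*(u + 3)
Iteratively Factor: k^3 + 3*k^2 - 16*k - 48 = (k + 4)*(k^2 - k - 12) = (k - 4)*(k + 4)*(k + 3)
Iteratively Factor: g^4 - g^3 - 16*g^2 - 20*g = (g + 2)*(g^3 - 3*g^2 - 10*g) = (g + 2)^2*(g^2 - 5*g) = g*(g + 2)^2*(g - 5)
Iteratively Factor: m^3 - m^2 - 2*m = (m - 2)*(m^2 + m) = (m - 2)*(m + 1)*(m)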